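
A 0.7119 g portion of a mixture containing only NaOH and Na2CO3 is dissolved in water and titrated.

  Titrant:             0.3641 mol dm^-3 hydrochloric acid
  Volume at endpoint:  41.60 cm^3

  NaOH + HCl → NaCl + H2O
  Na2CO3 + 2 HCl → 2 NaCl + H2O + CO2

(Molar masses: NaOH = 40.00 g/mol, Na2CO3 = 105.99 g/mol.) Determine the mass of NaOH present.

0.2795 g

n(HCl) = 0.04160 × 0.3641 = 0.01515 mol
Let x = n(NaOH), y = n(Na2CO3).
Titrant: 1x + 2y = 0.01515;  mass: 40.00x + 105.99y = 0.7119
Solving, x = 6.987 × 10^-3 mol, y = 4.080 × 10^-3 mol
mass of NaOH = 6.987 × 10^-3 × 40.00 = 0.2795 g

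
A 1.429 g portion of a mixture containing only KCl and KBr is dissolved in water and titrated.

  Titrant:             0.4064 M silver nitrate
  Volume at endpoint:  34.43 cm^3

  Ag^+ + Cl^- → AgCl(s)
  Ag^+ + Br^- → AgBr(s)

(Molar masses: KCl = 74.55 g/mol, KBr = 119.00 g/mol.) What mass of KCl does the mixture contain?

n(AgNO3) = 0.03443 × 0.4064 = 0.01399 mol
Let x = n(KCl), y = n(KBr).
Titrant: 1x + 1y = 0.01399;  mass: 74.55x + 119.00y = 1.429
Solving, x = 5.311 × 10^-3 mol, y = 8.681 × 10^-3 mol
mass of KCl = 5.311 × 10^-3 × 74.55 = 0.3960 g

0.3960 g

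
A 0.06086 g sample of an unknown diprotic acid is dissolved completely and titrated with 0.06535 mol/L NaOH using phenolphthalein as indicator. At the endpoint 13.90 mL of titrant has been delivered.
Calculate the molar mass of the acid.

134.0 g/mol

n(NaOH) = 0.01390 L × 0.06535 mol/L = 9.084 × 10^-4 mol
From the 1:2 ratio, n(H2A) = 1/2 × 9.084 × 10^-4 = 4.542 × 10^-4 mol
M = m / n = 0.06086 g / 4.542 × 10^-4 mol = 134.0 g/mol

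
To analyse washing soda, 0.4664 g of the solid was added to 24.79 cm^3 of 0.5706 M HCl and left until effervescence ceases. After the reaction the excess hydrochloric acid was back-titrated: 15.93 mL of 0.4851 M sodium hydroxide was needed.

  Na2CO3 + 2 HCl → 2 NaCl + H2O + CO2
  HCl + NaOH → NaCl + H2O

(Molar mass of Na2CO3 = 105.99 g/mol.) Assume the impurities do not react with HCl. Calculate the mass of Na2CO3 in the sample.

0.3401 g

n(HCl) added = 0.02479 × 0.5706 = 0.01415 mol
n(NaOH) used in back-titration = 0.01593 × 0.4851 = 7.728 × 10^-3 mol
n(HCl) left over = 7.728 × 10^-3 mol (1:1 ratio)
n(HCl) consumed by analyte = 0.01415 − 7.728 × 10^-3 = 6.418 × 10^-3 mol
From the 1:2 ratio, n(Na2CO3) = 1/2 × 6.418 × 10^-3 = 3.209 × 10^-3 mol
mass of Na2CO3 = 3.209 × 10^-3 × 105.99 = 0.3401 g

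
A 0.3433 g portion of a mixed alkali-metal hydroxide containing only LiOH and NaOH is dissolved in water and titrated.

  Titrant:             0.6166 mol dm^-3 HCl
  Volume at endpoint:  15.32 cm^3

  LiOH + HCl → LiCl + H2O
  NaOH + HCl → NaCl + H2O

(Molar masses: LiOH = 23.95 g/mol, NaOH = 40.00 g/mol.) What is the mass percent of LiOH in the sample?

n(HCl) = 0.01532 × 0.6166 = 9.446 × 10^-3 mol
Let x = n(LiOH), y = n(NaOH).
Titrant: 1x + 1y = 9.446 × 10^-3;  mass: 23.95x + 40.00y = 0.3433
Solving, x = 2.153 × 10^-3 mol, y = 7.294 × 10^-3 mol
mass of LiOH = 2.153 × 10^-3 × 23.95 = 0.05156 g
% LiOH = 0.05156 / 0.3433 × 100 = 15.02 %

15.02 %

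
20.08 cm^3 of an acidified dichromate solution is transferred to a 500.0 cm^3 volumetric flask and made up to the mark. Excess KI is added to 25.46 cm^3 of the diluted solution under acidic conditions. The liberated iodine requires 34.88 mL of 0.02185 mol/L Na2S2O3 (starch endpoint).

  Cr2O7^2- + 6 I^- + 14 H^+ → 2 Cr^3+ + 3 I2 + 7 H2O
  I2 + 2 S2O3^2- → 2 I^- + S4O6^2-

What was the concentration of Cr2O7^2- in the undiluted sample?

0.1242 mol/L

n(S2O3^2-) = 0.03488 × 0.02185 = 7.621 × 10^-4 mol
n(I2) = n(S2O3^2-)/2 = 3.811 × 10^-4 mol
From the 1:3 ratio, n(Cr2O7^2-) in the aliquot = 1/3 × 3.811 × 10^-4 = 1.270 × 10^-4 mol
[Cr2O7^2-]_dilute = 1.270 × 10^-4 / 0.02546 = 0.004989 mol/L
[Cr2O7^2-]_original = 0.004989 × 500.0/20.08 = 0.1242 mol/L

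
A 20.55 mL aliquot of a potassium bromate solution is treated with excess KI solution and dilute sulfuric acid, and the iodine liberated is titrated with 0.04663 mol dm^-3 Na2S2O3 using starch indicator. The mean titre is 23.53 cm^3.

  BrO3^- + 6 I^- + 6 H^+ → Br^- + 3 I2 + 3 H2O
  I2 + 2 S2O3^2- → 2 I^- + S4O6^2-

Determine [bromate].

n(S2O3^2-) = 0.02353 × 0.04663 = 1.097 × 10^-3 mol
n(I2) = n(S2O3^2-)/2 = 5.486 × 10^-4 mol
From the 1:3 ratio, n(BrO3^-) in the aliquot = 1/3 × 5.486 × 10^-4 = 1.829 × 10^-4 mol
[BrO3^-] = 1.829 × 10^-4 / 0.02055 = 0.008899 mol/L

0.008899 mol/L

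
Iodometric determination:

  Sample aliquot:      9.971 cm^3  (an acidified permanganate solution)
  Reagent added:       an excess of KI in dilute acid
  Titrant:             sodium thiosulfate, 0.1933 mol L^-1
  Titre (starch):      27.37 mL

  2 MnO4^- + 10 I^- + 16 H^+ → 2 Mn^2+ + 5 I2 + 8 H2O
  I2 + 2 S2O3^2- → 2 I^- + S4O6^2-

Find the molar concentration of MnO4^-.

n(S2O3^2-) = 0.02737 × 0.1933 = 5.291 × 10^-3 mol
n(I2) = n(S2O3^2-)/2 = 2.645 × 10^-3 mol
From the 2:5 ratio, n(MnO4^-) in the aliquot = 2/5 × 2.645 × 10^-3 = 1.058 × 10^-3 mol
[MnO4^-] = 1.058 × 10^-3 / 0.009971 = 0.1061 mol/L

0.1061 mol/L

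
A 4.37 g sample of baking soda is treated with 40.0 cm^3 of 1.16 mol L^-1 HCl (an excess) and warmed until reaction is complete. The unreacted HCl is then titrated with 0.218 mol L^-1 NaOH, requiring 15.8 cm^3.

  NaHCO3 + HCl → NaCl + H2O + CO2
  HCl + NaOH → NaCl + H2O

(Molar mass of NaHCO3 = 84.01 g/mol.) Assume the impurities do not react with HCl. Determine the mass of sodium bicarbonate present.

n(HCl) added = 0.0400 × 1.16 = 0.0464 mol
n(NaOH) used in back-titration = 0.0158 × 0.218 = 3.44 × 10^-3 mol
n(HCl) left over = 3.44 × 10^-3 mol (1:1 ratio)
n(HCl) consumed by analyte = 0.0464 − 3.44 × 10^-3 = 0.0430 mol
n(NaHCO3) = 0.0430 mol (1:1 ratio)
mass of NaHCO3 = 0.0430 × 84.01 = 3.61 g

3.61 g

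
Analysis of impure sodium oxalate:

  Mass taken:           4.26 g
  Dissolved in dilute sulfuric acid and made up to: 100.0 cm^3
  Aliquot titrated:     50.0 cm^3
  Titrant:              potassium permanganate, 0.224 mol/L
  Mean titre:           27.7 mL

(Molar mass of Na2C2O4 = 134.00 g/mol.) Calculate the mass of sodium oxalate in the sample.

2 MnO4^- + 5 C2O4^2- + 16 H^+ → 2 Mn^2+ + 10 CO2 + 8 H2O
n(KMnO4) per titration = 0.0277 × 0.224 = 6.20 × 10^-3 mol
From the 5:2 ratio, n(Na2C2O4) in each aliquot = 5/2 × 6.20 × 10^-3 = 0.0155 mol
n(Na2C2O4) in the whole flask = 0.0155 × 100.0/50.0 = 0.0310 mol
mass of Na2C2O4 = 0.0310 × 134.00 = 4.16 g

4.16 g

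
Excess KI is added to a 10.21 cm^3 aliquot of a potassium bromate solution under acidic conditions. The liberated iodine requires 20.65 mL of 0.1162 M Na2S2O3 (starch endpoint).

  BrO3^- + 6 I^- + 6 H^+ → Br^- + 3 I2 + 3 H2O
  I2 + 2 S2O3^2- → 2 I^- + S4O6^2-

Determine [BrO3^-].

0.03917 M

n(S2O3^2-) = 0.02065 × 0.1162 = 2.400 × 10^-3 mol
n(I2) = n(S2O3^2-)/2 = 1.200 × 10^-3 mol
From the 1:3 ratio, n(BrO3^-) in the aliquot = 1/3 × 1.200 × 10^-3 = 3.999 × 10^-4 mol
[BrO3^-] = 3.999 × 10^-4 / 0.01021 = 0.03917 mol/L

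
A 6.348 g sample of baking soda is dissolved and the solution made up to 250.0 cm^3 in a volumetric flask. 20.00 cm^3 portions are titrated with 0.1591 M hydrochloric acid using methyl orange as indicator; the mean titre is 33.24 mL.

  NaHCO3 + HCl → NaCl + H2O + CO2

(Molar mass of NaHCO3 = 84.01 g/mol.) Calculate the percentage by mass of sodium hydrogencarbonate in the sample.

n(HCl) per titration = 0.03324 × 0.1591 = 5.288 × 10^-3 mol
n(NaHCO3) in each aliquot = 5.288 × 10^-3 mol (1:1 ratio)
n(NaHCO3) in the whole flask = 5.288 × 10^-3 × 250.0/20.00 = 0.06611 mol
mass of NaHCO3 = 0.06611 × 84.01 = 5.554 g
% NaHCO3 = 5.554 / 6.348 × 100 = 87.49 %

87.49 %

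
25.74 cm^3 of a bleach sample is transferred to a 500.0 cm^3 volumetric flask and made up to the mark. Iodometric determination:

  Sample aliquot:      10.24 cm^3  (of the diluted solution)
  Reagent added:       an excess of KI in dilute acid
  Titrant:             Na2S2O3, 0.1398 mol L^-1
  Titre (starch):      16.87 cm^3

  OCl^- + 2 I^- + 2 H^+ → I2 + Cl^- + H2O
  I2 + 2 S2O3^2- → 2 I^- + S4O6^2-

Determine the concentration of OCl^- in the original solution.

n(S2O3^2-) = 0.01687 × 0.1398 = 2.358 × 10^-3 mol
n(I2) = n(S2O3^2-)/2 = 1.179 × 10^-3 mol
n(OCl^-) in the aliquot = 1.179 × 10^-3 mol (1:1 ratio)
[OCl^-]_dilute = 1.179 × 10^-3 / 0.01024 = 0.1152 mol/L
[OCl^-]_original = 0.1152 × 500.0/25.74 = 2.237 mol/L

2.237 mol/L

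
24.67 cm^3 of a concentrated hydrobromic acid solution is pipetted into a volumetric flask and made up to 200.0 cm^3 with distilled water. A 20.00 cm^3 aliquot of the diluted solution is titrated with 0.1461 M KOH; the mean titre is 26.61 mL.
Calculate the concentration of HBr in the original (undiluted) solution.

1.576 M

HBr + KOH → KBr + H2O
n(KOH) = 0.02661 × 0.1461 = 3.888 × 10^-3 mol
n(HBr) in the aliquot = 3.888 × 10^-3 mol (1:1 ratio)
[HBr]_dilute = 3.888 × 10^-3 / 0.02000 = 0.1944 mol/L
Dilution factor = 200.0 / 24.67 = 8.107
[HBr]_stock = 0.1944 × 8.107 = 1.576 mol/L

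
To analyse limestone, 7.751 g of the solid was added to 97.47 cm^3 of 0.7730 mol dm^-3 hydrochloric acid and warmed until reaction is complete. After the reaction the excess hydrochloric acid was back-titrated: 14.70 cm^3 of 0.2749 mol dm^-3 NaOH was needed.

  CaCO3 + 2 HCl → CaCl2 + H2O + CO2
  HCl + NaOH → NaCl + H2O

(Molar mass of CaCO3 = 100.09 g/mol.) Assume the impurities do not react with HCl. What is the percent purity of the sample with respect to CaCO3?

n(HCl) added = 0.09747 × 0.7730 = 0.07534 mol
n(NaOH) used in back-titration = 0.01470 × 0.2749 = 4.041 × 10^-3 mol
n(HCl) left over = 4.041 × 10^-3 mol (1:1 ratio)
n(HCl) consumed by analyte = 0.07534 − 4.041 × 10^-3 = 0.07130 mol
From the 1:2 ratio, n(CaCO3) = 1/2 × 0.07130 = 0.03565 mol
mass of CaCO3 = 0.03565 × 100.09 = 3.568 g
% CaCO3 = 3.568 / 7.751 × 100 = 46.04 %

46.04 %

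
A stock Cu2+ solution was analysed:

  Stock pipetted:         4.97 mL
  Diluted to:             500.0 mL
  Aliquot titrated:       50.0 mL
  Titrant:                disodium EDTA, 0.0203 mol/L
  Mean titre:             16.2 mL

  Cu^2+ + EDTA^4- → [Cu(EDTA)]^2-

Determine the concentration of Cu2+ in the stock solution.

n(EDTA) = 0.0162 × 0.0203 = 3.29 × 10^-4 mol
n(Cu2+) in the aliquot = 3.29 × 10^-4 mol (1:1 ratio)
[Cu2+]_dilute = 3.29 × 10^-4 / 0.0500 = 0.00658 mol/L
Dilution factor = 500.0 / 4.97 = 100.6
[Cu2+]_stock = 0.00658 × 100.6 = 0.662 mol/L

0.662 mol/L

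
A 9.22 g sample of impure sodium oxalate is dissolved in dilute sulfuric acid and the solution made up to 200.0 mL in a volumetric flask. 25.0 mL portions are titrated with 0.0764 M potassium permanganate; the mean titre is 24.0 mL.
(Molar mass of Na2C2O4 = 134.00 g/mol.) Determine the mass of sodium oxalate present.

2 MnO4^- + 5 C2O4^2- + 16 H^+ → 2 Mn^2+ + 10 CO2 + 8 H2O
n(KMnO4) per titration = 0.0240 × 0.0764 = 1.83 × 10^-3 mol
From the 5:2 ratio, n(Na2C2O4) in each aliquot = 5/2 × 1.83 × 10^-3 = 4.58 × 10^-3 mol
n(Na2C2O4) in the whole flask = 4.58 × 10^-3 × 200.0/25.0 = 0.0367 mol
mass of Na2C2O4 = 0.0367 × 134.00 = 4.91 g

4.91 g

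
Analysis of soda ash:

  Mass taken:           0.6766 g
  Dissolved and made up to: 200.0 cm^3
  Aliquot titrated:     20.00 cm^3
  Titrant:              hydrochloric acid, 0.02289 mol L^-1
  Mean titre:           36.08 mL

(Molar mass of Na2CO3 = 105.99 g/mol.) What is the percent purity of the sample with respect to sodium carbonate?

Na2CO3 + 2 HCl → 2 NaCl + H2O + CO2
n(HCl) per titration = 0.03608 × 0.02289 = 8.259 × 10^-4 mol
From the 1:2 ratio, n(Na2CO3) in each aliquot = 1/2 × 8.259 × 10^-4 = 4.129 × 10^-4 mol
n(Na2CO3) in the whole flask = 4.129 × 10^-4 × 200.0/20.00 = 4.129 × 10^-3 mol
mass of Na2CO3 = 4.129 × 10^-3 × 105.99 = 0.4377 g
% Na2CO3 = 0.4377 / 0.6766 × 100 = 64.69 %

64.69 %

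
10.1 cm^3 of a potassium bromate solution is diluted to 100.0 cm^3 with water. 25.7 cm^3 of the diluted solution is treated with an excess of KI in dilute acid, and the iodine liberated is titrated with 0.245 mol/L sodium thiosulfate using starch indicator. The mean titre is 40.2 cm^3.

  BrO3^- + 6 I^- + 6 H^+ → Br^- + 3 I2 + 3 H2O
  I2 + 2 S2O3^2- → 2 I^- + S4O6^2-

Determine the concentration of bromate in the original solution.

n(S2O3^2-) = 0.0402 × 0.245 = 9.85 × 10^-3 mol
n(I2) = n(S2O3^2-)/2 = 4.92 × 10^-3 mol
From the 1:3 ratio, n(BrO3^-) in the aliquot = 1/3 × 4.92 × 10^-3 = 1.64 × 10^-3 mol
[BrO3^-]_dilute = 1.64 × 10^-3 / 0.0257 = 0.0639 mol/L
[BrO3^-]_original = 0.0639 × 100.0/10.1 = 0.632 mol/L

0.632 mol/L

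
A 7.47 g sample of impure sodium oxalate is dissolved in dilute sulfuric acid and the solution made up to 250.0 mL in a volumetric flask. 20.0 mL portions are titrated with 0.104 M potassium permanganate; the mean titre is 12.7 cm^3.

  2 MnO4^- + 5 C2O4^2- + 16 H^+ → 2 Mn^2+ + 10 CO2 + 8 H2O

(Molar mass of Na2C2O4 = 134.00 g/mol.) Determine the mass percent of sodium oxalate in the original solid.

74.0 %

n(KMnO4) per titration = 0.0127 × 0.104 = 1.32 × 10^-3 mol
From the 5:2 ratio, n(Na2C2O4) in each aliquot = 5/2 × 1.32 × 10^-3 = 3.30 × 10^-3 mol
n(Na2C2O4) in the whole flask = 3.30 × 10^-3 × 250.0/20.0 = 0.0413 mol
mass of Na2C2O4 = 0.0413 × 134.00 = 5.53 g
% Na2C2O4 = 5.53 / 7.47 × 100 = 74.0 %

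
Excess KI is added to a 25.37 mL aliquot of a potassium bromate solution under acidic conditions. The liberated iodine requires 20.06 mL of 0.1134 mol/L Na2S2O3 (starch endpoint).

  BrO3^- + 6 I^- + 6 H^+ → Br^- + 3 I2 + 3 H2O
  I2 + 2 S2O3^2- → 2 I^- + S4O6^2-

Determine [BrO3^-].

0.01494 mol/L

n(S2O3^2-) = 0.02006 × 0.1134 = 2.275 × 10^-3 mol
n(I2) = n(S2O3^2-)/2 = 1.137 × 10^-3 mol
From the 1:3 ratio, n(BrO3^-) in the aliquot = 1/3 × 1.137 × 10^-3 = 3.791 × 10^-4 mol
[BrO3^-] = 3.791 × 10^-4 / 0.02537 = 0.01494 mol/L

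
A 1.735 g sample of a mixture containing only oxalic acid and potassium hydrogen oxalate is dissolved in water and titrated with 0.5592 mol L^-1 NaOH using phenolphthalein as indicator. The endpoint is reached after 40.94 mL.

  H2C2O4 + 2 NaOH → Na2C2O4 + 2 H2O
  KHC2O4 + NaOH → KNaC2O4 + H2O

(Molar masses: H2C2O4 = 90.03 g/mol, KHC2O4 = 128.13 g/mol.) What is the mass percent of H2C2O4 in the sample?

37.41 %

n(NaOH) = 0.04094 × 0.5592 = 0.02289 mol
Let x = n(H2C2O4), y = n(KHC2O4).
Titrant: 2x + 1y = 0.02289;  mass: 90.03x + 128.13y = 1.735
Solving, x = 7.209 × 10^-3 mol, y = 8.476 × 10^-3 mol
mass of H2C2O4 = 7.209 × 10^-3 × 90.03 = 0.6490 g
% H2C2O4 = 0.6490 / 1.735 × 100 = 37.41 %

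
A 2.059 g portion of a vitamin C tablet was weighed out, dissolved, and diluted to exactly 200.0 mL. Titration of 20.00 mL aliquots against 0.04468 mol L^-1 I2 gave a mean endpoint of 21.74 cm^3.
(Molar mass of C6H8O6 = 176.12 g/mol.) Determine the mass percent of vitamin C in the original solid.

83.09 %

C6H8O6 + I2 → C6H6O6 + 2 HI
n(I2) per titration = 0.02174 × 0.04468 = 9.713 × 10^-4 mol
n(C6H8O6) in each aliquot = 9.713 × 10^-4 mol (1:1 ratio)
n(C6H8O6) in the whole flask = 9.713 × 10^-4 × 200.0/20.00 = 9.713 × 10^-3 mol
mass of C6H8O6 = 9.713 × 10^-3 × 176.12 = 1.711 g
% C6H8O6 = 1.711 / 2.059 × 100 = 83.09 %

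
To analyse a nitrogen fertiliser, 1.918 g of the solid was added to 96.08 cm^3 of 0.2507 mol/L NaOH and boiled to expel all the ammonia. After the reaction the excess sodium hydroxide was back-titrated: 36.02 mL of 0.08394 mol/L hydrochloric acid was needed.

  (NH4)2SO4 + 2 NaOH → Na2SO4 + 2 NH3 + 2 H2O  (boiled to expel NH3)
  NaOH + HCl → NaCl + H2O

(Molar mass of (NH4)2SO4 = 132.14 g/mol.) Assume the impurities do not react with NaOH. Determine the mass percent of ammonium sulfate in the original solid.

72.56 %

n(NaOH) added = 0.09608 × 0.2507 = 0.02409 mol
n(HCl) used in back-titration = 0.03602 × 0.08394 = 3.024 × 10^-3 mol
n(NaOH) left over = 3.024 × 10^-3 mol (1:1 ratio)
n(NaOH) consumed by analyte = 0.02409 − 3.024 × 10^-3 = 0.02106 mol
From the 1:2 ratio, n((NH4)2SO4) = 1/2 × 0.02106 = 0.01053 mol
mass of (NH4)2SO4 = 0.01053 × 132.14 = 1.392 g
% (NH4)2SO4 = 1.392 / 1.918 × 100 = 72.56 %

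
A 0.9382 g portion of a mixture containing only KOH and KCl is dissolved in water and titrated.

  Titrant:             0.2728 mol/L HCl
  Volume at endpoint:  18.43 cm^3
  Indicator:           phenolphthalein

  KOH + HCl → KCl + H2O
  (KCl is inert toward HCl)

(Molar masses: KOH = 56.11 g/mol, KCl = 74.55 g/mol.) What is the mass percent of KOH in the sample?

30.07 %

n(HCl) = 0.01843 × 0.2728 = 5.028 × 10^-3 mol
Let x = n(KOH), y = n(KCl).
Titrant: 1x = 5.028 × 10^-3;  mass: 56.11x + 74.55y = 0.9382
Solving, x = 5.028 × 10^-3 mol, y = 8.801 × 10^-3 mol
mass of KOH = 5.028 × 10^-3 × 56.11 = 0.2821 g
% KOH = 0.2821 / 0.9382 × 100 = 30.07 %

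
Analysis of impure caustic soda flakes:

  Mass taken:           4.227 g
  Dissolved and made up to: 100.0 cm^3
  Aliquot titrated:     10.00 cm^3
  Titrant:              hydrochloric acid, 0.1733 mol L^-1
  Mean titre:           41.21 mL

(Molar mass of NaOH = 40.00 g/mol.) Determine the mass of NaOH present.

2.857 g

NaOH + HCl → NaCl + H2O
n(HCl) per titration = 0.04121 × 0.1733 = 7.142 × 10^-3 mol
n(NaOH) in each aliquot = 7.142 × 10^-3 mol (1:1 ratio)
n(NaOH) in the whole flask = 7.142 × 10^-3 × 100.0/10.00 = 0.07142 mol
mass of NaOH = 0.07142 × 40.00 = 2.857 g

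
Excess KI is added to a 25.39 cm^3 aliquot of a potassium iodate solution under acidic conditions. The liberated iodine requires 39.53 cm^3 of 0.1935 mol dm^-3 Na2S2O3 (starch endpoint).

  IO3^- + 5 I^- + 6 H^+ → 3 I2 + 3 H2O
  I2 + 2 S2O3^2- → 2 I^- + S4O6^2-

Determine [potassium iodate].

0.05021 mol/L

n(S2O3^2-) = 0.03953 × 0.1935 = 7.649 × 10^-3 mol
n(I2) = n(S2O3^2-)/2 = 3.825 × 10^-3 mol
From the 1:3 ratio, n(IO3^-) in the aliquot = 1/3 × 3.825 × 10^-3 = 1.275 × 10^-3 mol
[IO3^-] = 1.275 × 10^-3 / 0.02539 = 0.05021 mol/L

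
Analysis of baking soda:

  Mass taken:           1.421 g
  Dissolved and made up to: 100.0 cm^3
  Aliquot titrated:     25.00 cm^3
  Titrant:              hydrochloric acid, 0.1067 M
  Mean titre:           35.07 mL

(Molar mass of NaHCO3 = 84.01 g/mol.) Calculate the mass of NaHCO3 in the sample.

1.257 g

NaHCO3 + HCl → NaCl + H2O + CO2
n(HCl) per titration = 0.03507 × 0.1067 = 3.742 × 10^-3 mol
n(NaHCO3) in each aliquot = 3.742 × 10^-3 mol (1:1 ratio)
n(NaHCO3) in the whole flask = 3.742 × 10^-3 × 100.0/25.00 = 0.01497 mol
mass of NaHCO3 = 0.01497 × 84.01 = 1.257 g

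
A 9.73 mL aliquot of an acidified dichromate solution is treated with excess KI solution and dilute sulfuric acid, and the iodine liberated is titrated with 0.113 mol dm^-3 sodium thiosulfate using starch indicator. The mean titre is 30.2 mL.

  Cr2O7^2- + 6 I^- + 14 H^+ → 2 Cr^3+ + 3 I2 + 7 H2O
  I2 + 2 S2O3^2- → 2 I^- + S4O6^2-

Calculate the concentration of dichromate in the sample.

0.0585 mol/L

n(S2O3^2-) = 0.0302 × 0.113 = 3.41 × 10^-3 mol
n(I2) = n(S2O3^2-)/2 = 1.71 × 10^-3 mol
From the 1:3 ratio, n(Cr2O7^2-) in the aliquot = 1/3 × 1.71 × 10^-3 = 5.69 × 10^-4 mol
[Cr2O7^2-] = 5.69 × 10^-4 / 0.00973 = 0.0585 mol/L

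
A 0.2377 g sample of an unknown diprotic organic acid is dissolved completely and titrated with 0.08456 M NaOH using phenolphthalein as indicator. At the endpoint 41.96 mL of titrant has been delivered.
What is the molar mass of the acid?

n(NaOH) = 0.04196 L × 0.08456 mol/L = 3.548 × 10^-3 mol
From the 1:2 ratio, n(H2A) = 1/2 × 3.548 × 10^-3 = 1.774 × 10^-3 mol
M = m / n = 0.2377 g / 1.774 × 10^-3 mol = 134.0 g/mol

134.0 g/mol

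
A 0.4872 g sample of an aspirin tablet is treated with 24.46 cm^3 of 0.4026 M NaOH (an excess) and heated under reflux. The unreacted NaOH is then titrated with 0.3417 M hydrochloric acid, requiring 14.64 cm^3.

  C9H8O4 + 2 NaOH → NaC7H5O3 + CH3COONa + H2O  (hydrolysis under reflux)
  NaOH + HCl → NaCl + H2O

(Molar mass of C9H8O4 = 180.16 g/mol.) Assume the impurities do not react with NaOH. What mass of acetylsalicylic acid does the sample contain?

0.4364 g

n(NaOH) added = 0.02446 × 0.4026 = 9.848 × 10^-3 mol
n(HCl) used in back-titration = 0.01464 × 0.3417 = 5.002 × 10^-3 mol
n(NaOH) left over = 5.002 × 10^-3 mol (1:1 ratio)
n(NaOH) consumed by analyte = 9.848 × 10^-3 − 5.002 × 10^-3 = 4.845 × 10^-3 mol
From the 1:2 ratio, n(C9H8O4) = 1/2 × 4.845 × 10^-3 = 2.423 × 10^-3 mol
mass of C9H8O4 = 2.423 × 10^-3 × 180.16 = 0.4364 g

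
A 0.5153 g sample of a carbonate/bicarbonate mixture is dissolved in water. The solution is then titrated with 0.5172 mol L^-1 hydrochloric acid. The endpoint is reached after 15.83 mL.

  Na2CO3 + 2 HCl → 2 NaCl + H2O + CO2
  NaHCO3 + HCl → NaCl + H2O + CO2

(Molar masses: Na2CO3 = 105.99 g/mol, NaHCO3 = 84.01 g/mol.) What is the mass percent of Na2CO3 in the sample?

n(HCl) = 0.01583 × 0.5172 = 8.187 × 10^-3 mol
Let x = n(Na2CO3), y = n(NaHCO3).
Titrant: 2x + 1y = 8.187 × 10^-3;  mass: 105.99x + 84.01y = 0.5153
Solving, x = 2.781 × 10^-3 mol, y = 2.625 × 10^-3 mol
mass of Na2CO3 = 2.781 × 10^-3 × 105.99 = 0.2948 g
% Na2CO3 = 0.2948 / 0.5153 × 100 = 57.20 %

57.20 %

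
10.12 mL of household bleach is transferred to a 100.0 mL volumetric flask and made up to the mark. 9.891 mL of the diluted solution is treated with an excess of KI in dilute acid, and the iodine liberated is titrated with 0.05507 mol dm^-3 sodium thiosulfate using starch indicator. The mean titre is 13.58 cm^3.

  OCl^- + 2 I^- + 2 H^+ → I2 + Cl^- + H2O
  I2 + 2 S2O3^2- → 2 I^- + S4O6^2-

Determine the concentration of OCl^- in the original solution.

n(S2O3^2-) = 0.01358 × 0.05507 = 7.479 × 10^-4 mol
n(I2) = n(S2O3^2-)/2 = 3.739 × 10^-4 mol
n(OCl^-) in the aliquot = 3.739 × 10^-4 mol (1:1 ratio)
[OCl^-]_dilute = 3.739 × 10^-4 / 0.009891 = 0.03780 mol/L
[OCl^-]_original = 0.03780 × 100.0/10.12 = 0.3736 mol/L

0.3736 mol/L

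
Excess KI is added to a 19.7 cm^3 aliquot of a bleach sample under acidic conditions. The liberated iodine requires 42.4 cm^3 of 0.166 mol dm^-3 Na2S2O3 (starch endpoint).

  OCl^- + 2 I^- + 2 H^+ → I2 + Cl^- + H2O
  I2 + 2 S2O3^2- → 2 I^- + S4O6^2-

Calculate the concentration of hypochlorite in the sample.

0.179 mol/L

n(S2O3^2-) = 0.0424 × 0.166 = 7.04 × 10^-3 mol
n(I2) = n(S2O3^2-)/2 = 3.52 × 10^-3 mol
n(OCl^-) in the aliquot = 3.52 × 10^-3 mol (1:1 ratio)
[OCl^-] = 3.52 × 10^-3 / 0.0197 = 0.179 mol/L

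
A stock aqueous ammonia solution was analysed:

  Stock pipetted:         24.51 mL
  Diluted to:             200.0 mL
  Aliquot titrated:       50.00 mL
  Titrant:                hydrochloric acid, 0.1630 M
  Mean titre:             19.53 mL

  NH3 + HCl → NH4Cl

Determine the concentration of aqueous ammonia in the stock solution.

n(HCl) = 0.01953 × 0.1630 = 3.183 × 10^-3 mol
n(NH3) in the aliquot = 3.183 × 10^-3 mol (1:1 ratio)
[NH3]_dilute = 3.183 × 10^-3 / 0.05000 = 0.06367 mol/L
Dilution factor = 200.0 / 24.51 = 8.160
[NH3]_stock = 0.06367 × 8.160 = 0.5195 mol/L

0.5195 M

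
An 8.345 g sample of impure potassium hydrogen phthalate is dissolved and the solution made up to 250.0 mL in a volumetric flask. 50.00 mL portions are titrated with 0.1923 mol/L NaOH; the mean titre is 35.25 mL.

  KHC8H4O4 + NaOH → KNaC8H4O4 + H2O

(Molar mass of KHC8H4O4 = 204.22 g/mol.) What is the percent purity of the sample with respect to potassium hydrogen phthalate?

82.94 %

n(NaOH) per titration = 0.03525 × 0.1923 = 6.779 × 10^-3 mol
n(KHC8H4O4) in each aliquot = 6.779 × 10^-3 mol (1:1 ratio)
n(KHC8H4O4) in the whole flask = 6.779 × 10^-3 × 250.0/50.00 = 0.03389 mol
mass of KHC8H4O4 = 0.03389 × 204.22 = 6.922 g
% KHC8H4O4 = 6.922 / 8.345 × 100 = 82.94 %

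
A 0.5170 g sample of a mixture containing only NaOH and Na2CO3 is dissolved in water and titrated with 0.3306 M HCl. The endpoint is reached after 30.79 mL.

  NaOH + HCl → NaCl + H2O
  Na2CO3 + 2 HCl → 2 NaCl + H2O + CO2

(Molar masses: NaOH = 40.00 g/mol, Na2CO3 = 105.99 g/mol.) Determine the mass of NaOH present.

n(HCl) = 0.03079 × 0.3306 = 0.01018 mol
Let x = n(NaOH), y = n(Na2CO3).
Titrant: 1x + 2y = 0.01018;  mass: 40.00x + 105.99y = 0.5170
Solving, x = 1.727 × 10^-3 mol, y = 4.226 × 10^-3 mol
mass of NaOH = 1.727 × 10^-3 × 40.00 = 0.06909 g

0.06909 g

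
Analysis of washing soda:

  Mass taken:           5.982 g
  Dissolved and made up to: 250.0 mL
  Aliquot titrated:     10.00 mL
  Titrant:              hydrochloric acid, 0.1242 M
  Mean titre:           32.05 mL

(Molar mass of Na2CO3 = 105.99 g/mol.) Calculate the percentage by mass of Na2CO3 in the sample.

88.16 %

Na2CO3 + 2 HCl → 2 NaCl + H2O + CO2
n(HCl) per titration = 0.03205 × 0.1242 = 3.981 × 10^-3 mol
From the 1:2 ratio, n(Na2CO3) in each aliquot = 1/2 × 3.981 × 10^-3 = 1.990 × 10^-3 mol
n(Na2CO3) in the whole flask = 1.990 × 10^-3 × 250.0/10.00 = 0.04976 mol
mass of Na2CO3 = 0.04976 × 105.99 = 5.274 g
% Na2CO3 = 5.274 / 5.982 × 100 = 88.16 %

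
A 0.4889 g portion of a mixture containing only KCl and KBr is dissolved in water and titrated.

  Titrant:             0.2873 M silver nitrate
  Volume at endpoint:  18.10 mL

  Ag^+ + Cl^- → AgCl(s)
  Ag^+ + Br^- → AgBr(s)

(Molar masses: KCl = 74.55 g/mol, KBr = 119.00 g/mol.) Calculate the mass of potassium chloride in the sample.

n(AgNO3) = 0.01810 × 0.2873 = 5.200 × 10^-3 mol
Let x = n(KCl), y = n(KBr).
Titrant: 1x + 1y = 5.200 × 10^-3;  mass: 74.55x + 119.00y = 0.4889
Solving, x = 2.923 × 10^-3 mol, y = 2.277 × 10^-3 mol
mass of KCl = 2.923 × 10^-3 × 74.55 = 0.2179 g

0.2179 g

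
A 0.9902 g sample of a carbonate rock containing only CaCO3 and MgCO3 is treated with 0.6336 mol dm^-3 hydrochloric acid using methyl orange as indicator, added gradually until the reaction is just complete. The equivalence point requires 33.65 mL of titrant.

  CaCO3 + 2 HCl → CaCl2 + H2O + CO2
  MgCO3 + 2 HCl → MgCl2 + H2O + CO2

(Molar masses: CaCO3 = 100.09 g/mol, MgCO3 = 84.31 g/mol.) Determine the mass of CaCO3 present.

0.5799 g

n(HCl) = 0.03365 × 0.6336 = 0.02132 mol
Let x = n(CaCO3), y = n(MgCO3).
Titrant: 2x + 2y = 0.02132;  mass: 100.09x + 84.31y = 0.9902
Solving, x = 5.794 × 10^-3 mol, y = 4.866 × 10^-3 mol
mass of CaCO3 = 5.794 × 10^-3 × 100.09 = 0.5799 g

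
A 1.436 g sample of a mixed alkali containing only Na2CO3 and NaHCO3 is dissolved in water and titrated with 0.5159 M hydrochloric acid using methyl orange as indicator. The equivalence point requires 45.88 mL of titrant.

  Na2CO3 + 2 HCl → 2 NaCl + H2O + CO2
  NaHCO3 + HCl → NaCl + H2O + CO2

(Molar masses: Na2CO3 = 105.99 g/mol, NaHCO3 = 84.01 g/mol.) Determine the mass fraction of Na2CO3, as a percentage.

65.74 %

n(HCl) = 0.04588 × 0.5159 = 0.02367 mol
Let x = n(Na2CO3), y = n(NaHCO3).
Titrant: 2x + 1y = 0.02367;  mass: 105.99x + 84.01y = 1.436
Solving, x = 8.907 × 10^-3 mol, y = 5.856 × 10^-3 mol
mass of Na2CO3 = 8.907 × 10^-3 × 105.99 = 0.9440 g
% Na2CO3 = 0.9440 / 1.436 × 100 = 65.74 %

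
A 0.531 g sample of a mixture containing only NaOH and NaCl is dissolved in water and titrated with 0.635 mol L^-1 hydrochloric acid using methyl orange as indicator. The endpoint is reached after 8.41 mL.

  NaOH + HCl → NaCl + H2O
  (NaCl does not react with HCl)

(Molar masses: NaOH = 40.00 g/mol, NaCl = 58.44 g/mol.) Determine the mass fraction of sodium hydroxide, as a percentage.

n(HCl) = 0.00841 × 0.635 = 5.34 × 10^-3 mol
Let x = n(NaOH), y = n(NaCl).
Titrant: 1x = 5.34 × 10^-3;  mass: 40.00x + 58.44y = 0.531
Solving, x = 5.34 × 10^-3 mol, y = 5.43 × 10^-3 mol
mass of NaOH = 5.34 × 10^-3 × 40.00 = 0.214 g
% NaOH = 0.214 / 0.531 × 100 = 40.2 %

40.2 %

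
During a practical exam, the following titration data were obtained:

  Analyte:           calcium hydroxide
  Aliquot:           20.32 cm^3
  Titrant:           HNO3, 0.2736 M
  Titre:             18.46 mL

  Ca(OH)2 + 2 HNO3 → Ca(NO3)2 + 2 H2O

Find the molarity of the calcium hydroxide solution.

0.1243 M

n(HNO3) = 0.01846 L × 0.2736 mol/L = 5.051 × 10^-3 mol
From the 1:2 mole ratio, n(Ca(OH)2) = 1/2 × 5.051 × 10^-3 = 2.525 × 10^-3 mol
[Ca(OH)2] = 2.525 × 10^-3 mol / 0.02032 L = 0.1243 mol/L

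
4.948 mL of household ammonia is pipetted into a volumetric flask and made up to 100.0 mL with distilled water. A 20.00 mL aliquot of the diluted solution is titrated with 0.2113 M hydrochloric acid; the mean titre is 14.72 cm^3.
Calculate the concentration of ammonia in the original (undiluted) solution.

3.143 M

NH3 + HCl → NH4Cl
n(HCl) = 0.01472 × 0.2113 = 3.110 × 10^-3 mol
n(NH3) in the aliquot = 3.110 × 10^-3 mol (1:1 ratio)
[NH3]_dilute = 3.110 × 10^-3 / 0.02000 = 0.1555 mol/L
Dilution factor = 100.0 / 4.948 = 20.21
[NH3]_stock = 0.1555 × 20.21 = 3.143 mol/L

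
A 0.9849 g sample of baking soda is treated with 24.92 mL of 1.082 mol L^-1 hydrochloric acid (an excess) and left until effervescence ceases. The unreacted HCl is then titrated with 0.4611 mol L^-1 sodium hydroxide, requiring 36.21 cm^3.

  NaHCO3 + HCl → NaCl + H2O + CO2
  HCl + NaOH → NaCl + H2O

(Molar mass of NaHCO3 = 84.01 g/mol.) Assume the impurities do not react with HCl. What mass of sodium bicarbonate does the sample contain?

0.8625 g

n(HCl) added = 0.02492 × 1.082 = 0.02696 mol
n(NaOH) used in back-titration = 0.03621 × 0.4611 = 0.01670 mol
n(HCl) left over = 0.01670 mol (1:1 ratio)
n(HCl) consumed by analyte = 0.02696 − 0.01670 = 0.01027 mol
n(NaHCO3) = 0.01027 mol (1:1 ratio)
mass of NaHCO3 = 0.01027 × 84.01 = 0.8625 g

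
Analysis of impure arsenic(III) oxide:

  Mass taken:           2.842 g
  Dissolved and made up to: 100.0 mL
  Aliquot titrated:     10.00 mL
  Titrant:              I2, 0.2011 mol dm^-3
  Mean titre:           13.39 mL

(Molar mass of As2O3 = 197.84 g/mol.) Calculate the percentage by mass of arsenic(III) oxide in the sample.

93.72 %

As2O3 + 2 I2 + 2 H2O → As2O5 + 4 HI
n(I2) per titration = 0.01339 × 0.2011 = 2.693 × 10^-3 mol
From the 1:2 ratio, n(As2O3) in each aliquot = 1/2 × 2.693 × 10^-3 = 1.346 × 10^-3 mol
n(As2O3) in the whole flask = 1.346 × 10^-3 × 100.0/10.00 = 0.01346 mol
mass of As2O3 = 0.01346 × 197.84 = 2.664 g
% As2O3 = 2.664 / 2.842 × 100 = 93.72 %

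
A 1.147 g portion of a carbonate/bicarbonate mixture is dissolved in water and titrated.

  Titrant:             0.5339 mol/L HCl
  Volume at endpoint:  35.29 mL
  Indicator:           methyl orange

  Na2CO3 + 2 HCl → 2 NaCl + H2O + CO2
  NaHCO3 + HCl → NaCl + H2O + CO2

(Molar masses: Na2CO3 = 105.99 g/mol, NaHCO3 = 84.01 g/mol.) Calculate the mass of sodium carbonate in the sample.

n(HCl) = 0.03529 × 0.5339 = 0.01884 mol
Let x = n(Na2CO3), y = n(NaHCO3).
Titrant: 2x + 1y = 0.01884;  mass: 105.99x + 84.01y = 1.147
Solving, x = 7.027 × 10^-3 mol, y = 4.788 × 10^-3 mol
mass of Na2CO3 = 7.027 × 10^-3 × 105.99 = 0.7447 g

0.7447 g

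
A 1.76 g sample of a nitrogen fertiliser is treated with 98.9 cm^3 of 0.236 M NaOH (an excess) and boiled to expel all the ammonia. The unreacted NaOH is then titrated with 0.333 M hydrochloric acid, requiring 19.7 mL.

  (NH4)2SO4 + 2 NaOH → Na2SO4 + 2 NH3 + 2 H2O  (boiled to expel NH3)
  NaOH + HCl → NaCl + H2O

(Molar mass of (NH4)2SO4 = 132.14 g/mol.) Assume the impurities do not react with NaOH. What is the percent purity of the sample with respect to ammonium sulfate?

63.0 %

n(NaOH) added = 0.0989 × 0.236 = 0.0233 mol
n(HCl) used in back-titration = 0.0197 × 0.333 = 6.56 × 10^-3 mol
n(NaOH) left over = 6.56 × 10^-3 mol (1:1 ratio)
n(NaOH) consumed by analyte = 0.0233 − 6.56 × 10^-3 = 0.0168 mol
From the 1:2 ratio, n((NH4)2SO4) = 1/2 × 0.0168 = 8.39 × 10^-3 mol
mass of (NH4)2SO4 = 8.39 × 10^-3 × 132.14 = 1.11 g
% (NH4)2SO4 = 1.11 / 1.76 × 100 = 63.0 %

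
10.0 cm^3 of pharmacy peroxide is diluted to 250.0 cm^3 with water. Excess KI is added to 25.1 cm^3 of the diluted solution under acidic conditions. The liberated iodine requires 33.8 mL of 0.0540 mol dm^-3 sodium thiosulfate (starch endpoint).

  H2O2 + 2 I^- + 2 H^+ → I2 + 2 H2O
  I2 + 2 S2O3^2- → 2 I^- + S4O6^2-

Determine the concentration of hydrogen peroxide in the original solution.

n(S2O3^2-) = 0.0338 × 0.0540 = 1.83 × 10^-3 mol
n(I2) = n(S2O3^2-)/2 = 9.13 × 10^-4 mol
n(H2O2) in the aliquot = 9.13 × 10^-4 mol (1:1 ratio)
[H2O2]_dilute = 9.13 × 10^-4 / 0.0251 = 0.0364 mol/L
[H2O2]_original = 0.0364 × 250.0/10.0 = 0.909 mol/L

0.909 mol/L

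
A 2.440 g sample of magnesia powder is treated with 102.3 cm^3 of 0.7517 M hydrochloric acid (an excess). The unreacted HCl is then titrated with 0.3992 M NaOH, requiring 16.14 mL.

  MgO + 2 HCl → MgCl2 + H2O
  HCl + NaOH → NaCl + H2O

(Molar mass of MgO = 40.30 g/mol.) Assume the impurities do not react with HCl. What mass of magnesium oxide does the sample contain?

1.420 g

n(HCl) added = 0.1023 × 0.7517 = 0.07690 mol
n(NaOH) used in back-titration = 0.01614 × 0.3992 = 6.443 × 10^-3 mol
n(HCl) left over = 6.443 × 10^-3 mol (1:1 ratio)
n(HCl) consumed by analyte = 0.07690 − 6.443 × 10^-3 = 0.07046 mol
From the 1:2 ratio, n(MgO) = 1/2 × 0.07046 = 0.03523 mol
mass of MgO = 0.03523 × 40.30 = 1.420 g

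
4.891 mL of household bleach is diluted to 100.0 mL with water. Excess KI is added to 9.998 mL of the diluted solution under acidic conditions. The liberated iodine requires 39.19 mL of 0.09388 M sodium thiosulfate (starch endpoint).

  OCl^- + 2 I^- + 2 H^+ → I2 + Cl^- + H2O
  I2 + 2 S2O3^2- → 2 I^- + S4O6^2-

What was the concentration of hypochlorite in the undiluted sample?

n(S2O3^2-) = 0.03919 × 0.09388 = 3.679 × 10^-3 mol
n(I2) = n(S2O3^2-)/2 = 1.840 × 10^-3 mol
n(OCl^-) in the aliquot = 1.840 × 10^-3 mol (1:1 ratio)
[OCl^-]_dilute = 1.840 × 10^-3 / 0.009998 = 0.1840 mol/L
[OCl^-]_original = 0.1840 × 100.0/4.891 = 3.762 mol/L

3.762 M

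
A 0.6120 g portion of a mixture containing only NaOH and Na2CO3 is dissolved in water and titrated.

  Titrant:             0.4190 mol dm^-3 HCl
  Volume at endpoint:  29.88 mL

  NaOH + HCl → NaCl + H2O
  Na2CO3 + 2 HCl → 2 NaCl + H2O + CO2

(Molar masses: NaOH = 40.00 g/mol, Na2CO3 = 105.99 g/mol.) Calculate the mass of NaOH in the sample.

n(HCl) = 0.02988 × 0.4190 = 0.01252 mol
Let x = n(NaOH), y = n(Na2CO3).
Titrant: 1x + 2y = 0.01252;  mass: 40.00x + 105.99y = 0.6120
Solving, x = 3.962 × 10^-3 mol, y = 4.279 × 10^-3 mol
mass of NaOH = 3.962 × 10^-3 × 40.00 = 0.1585 g

0.1585 g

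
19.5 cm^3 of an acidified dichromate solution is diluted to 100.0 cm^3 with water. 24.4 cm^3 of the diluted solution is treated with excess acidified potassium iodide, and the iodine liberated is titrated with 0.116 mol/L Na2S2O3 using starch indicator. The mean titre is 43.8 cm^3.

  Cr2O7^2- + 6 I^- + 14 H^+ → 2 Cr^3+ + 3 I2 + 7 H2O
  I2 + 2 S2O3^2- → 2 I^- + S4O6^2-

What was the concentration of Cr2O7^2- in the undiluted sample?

n(S2O3^2-) = 0.0438 × 0.116 = 5.08 × 10^-3 mol
n(I2) = n(S2O3^2-)/2 = 2.54 × 10^-3 mol
From the 1:3 ratio, n(Cr2O7^2-) in the aliquot = 1/3 × 2.54 × 10^-3 = 8.47 × 10^-4 mol
[Cr2O7^2-]_dilute = 8.47 × 10^-4 / 0.0244 = 0.0347 mol/L
[Cr2O7^2-]_original = 0.0347 × 100.0/19.5 = 0.178 mol/L

0.178 mol/L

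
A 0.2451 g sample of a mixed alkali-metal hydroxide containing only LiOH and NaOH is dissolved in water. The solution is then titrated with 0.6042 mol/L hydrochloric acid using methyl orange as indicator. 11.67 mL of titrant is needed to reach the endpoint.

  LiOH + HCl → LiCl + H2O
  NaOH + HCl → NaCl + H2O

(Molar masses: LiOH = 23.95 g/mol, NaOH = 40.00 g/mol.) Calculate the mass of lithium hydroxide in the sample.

n(HCl) = 0.01167 × 0.6042 = 7.051 × 10^-3 mol
Let x = n(LiOH), y = n(NaOH).
Titrant: 1x + 1y = 7.051 × 10^-3;  mass: 23.95x + 40.00y = 0.2451
Solving, x = 2.302 × 10^-3 mol, y = 4.749 × 10^-3 mol
mass of LiOH = 2.302 × 10^-3 × 23.95 = 0.05512 g

0.05512 g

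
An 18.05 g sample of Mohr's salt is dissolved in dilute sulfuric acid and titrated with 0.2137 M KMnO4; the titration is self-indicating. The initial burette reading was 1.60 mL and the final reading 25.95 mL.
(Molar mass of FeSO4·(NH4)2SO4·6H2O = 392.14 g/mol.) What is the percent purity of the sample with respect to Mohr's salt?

56.52 %

MnO4^- + 5 Fe^2+ + 8 H^+ → Mn^2+ + 5 Fe^3+ + 4 H2O
n(KMnO4) = 0.02435 L × 0.2137 mol/L = 5.204 × 10^-3 mol
From the 5:1 ratio, n(FeSO4·(NH4)2SO4·6H2O) = 5/1 × 5.204 × 10^-3 = 0.02602 mol
mass of FeSO4·(NH4)2SO4·6H2O = 0.02602 × 392.14 g/mol = 10.20 g
% FeSO4·(NH4)2SO4·6H2O = 10.20 / 18.05 × 100 = 56.52 %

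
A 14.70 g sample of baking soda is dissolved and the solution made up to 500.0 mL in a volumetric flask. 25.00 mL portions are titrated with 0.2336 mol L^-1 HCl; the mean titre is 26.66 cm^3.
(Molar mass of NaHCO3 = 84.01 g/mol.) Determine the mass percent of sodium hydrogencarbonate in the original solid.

NaHCO3 + HCl → NaCl + H2O + CO2
n(HCl) per titration = 0.02666 × 0.2336 = 6.228 × 10^-3 mol
n(NaHCO3) in each aliquot = 6.228 × 10^-3 mol (1:1 ratio)
n(NaHCO3) in the whole flask = 6.228 × 10^-3 × 500.0/25.00 = 0.1246 mol
mass of NaHCO3 = 0.1246 × 84.01 = 10.46 g
% NaHCO3 = 10.46 / 14.70 × 100 = 71.18 %

71.18 %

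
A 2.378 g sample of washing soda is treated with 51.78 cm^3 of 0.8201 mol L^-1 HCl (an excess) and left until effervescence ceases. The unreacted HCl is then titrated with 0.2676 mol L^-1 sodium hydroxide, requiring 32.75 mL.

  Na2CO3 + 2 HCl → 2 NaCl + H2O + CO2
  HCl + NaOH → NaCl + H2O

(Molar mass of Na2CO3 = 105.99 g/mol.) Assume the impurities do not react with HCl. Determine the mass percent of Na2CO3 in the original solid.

75.10 %

n(HCl) added = 0.05178 × 0.8201 = 0.04246 mol
n(NaOH) used in back-titration = 0.03275 × 0.2676 = 8.764 × 10^-3 mol
n(HCl) left over = 8.764 × 10^-3 mol (1:1 ratio)
n(HCl) consumed by analyte = 0.04246 − 8.764 × 10^-3 = 0.03370 mol
From the 1:2 ratio, n(Na2CO3) = 1/2 × 0.03370 = 0.01685 mol
mass of Na2CO3 = 0.01685 × 105.99 = 1.786 g
% Na2CO3 = 1.786 / 2.378 × 100 = 75.10 %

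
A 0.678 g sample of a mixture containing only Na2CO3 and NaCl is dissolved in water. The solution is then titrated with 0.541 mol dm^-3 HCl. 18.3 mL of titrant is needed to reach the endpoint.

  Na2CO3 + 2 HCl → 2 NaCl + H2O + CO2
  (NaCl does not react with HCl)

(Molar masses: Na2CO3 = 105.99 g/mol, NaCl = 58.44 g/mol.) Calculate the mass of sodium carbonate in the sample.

0.525 g

n(HCl) = 0.0183 × 0.541 = 9.90 × 10^-3 mol
Let x = n(Na2CO3), y = n(NaCl).
Titrant: 2x = 9.90 × 10^-3;  mass: 105.99x + 58.44y = 0.678
Solving, x = 4.95 × 10^-3 mol, y = 2.62 × 10^-3 mol
mass of Na2CO3 = 4.95 × 10^-3 × 105.99 = 0.525 g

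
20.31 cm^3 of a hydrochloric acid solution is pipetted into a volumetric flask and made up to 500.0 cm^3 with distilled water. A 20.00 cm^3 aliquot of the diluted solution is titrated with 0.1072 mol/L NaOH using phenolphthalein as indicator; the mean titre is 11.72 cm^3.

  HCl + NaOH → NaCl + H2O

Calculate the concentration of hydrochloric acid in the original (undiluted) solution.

n(NaOH) = 0.01172 × 0.1072 = 1.256 × 10^-3 mol
n(HCl) in the aliquot = 1.256 × 10^-3 mol (1:1 ratio)
[HCl]_dilute = 1.256 × 10^-3 / 0.02000 = 0.06282 mol/L
Dilution factor = 500.0 / 20.31 = 24.62
[HCl]_stock = 0.06282 × 24.62 = 1.547 mol/L

1.547 mol/L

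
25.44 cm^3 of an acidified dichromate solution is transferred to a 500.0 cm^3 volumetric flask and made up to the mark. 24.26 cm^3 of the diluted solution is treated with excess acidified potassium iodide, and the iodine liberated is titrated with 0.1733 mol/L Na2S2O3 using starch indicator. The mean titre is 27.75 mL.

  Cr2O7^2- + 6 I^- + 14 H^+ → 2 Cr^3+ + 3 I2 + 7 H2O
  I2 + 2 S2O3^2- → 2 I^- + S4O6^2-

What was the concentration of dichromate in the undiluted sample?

n(S2O3^2-) = 0.02775 × 0.1733 = 4.809 × 10^-3 mol
n(I2) = n(S2O3^2-)/2 = 2.405 × 10^-3 mol
From the 1:3 ratio, n(Cr2O7^2-) in the aliquot = 1/3 × 2.405 × 10^-3 = 8.015 × 10^-4 mol
[Cr2O7^2-]_dilute = 8.015 × 10^-4 / 0.02426 = 0.03304 mol/L
[Cr2O7^2-]_original = 0.03304 × 500.0/25.44 = 0.6493 mol/L

0.6493 mol/L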